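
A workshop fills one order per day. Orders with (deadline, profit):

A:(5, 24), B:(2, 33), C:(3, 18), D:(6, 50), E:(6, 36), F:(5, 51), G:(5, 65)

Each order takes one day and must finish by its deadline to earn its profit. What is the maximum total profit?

Sort by profit descending; place each in the latest free slot ≤ its deadline.
Profit order: G=65 F=51 D=50 E=36 B=33 A=24 C=18
Assign: G→slot 5, F→slot 4, D→slot 6, E→slot 3, B→slot 2, A→slot 1, C skipped.
Slots: [1:A] [2:B] [3:E] [4:F] [5:G] [6:D]
Profit = 24 + 33 + 36 + 51 + 65 + 50 = 259

259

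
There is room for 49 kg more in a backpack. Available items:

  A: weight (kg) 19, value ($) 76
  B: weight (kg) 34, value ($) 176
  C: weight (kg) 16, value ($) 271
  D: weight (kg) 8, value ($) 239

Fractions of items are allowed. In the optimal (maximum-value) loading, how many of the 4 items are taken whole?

Ratios (sorted): D 29.88, C 16.94, B 5.18, A 4.00
take D (8 @ 239); take C (16 @ 271); take 25/34 of B → 129.41. Capacity used 49/49.
2 item(s) taken whole; one partial (take 25/34 of B).

2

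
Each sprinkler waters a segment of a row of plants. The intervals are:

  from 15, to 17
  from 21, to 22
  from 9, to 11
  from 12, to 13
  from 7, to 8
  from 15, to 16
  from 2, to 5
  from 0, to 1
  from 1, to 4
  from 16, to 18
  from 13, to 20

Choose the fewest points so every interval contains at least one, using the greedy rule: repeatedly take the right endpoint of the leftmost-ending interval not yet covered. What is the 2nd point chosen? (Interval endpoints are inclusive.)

Sorted: [0,1] [1,4] [2,5] [7,8] [9,11] [12,13] [15,16] [15,17] [16,18] [13,20] [21,22]
{[0,1],[1,4]} hit by 1; {[2,5]} hit by 5; {[7,8]} hit by 8; {[9,11]} hit by 11; {[12,13]} hit by 13; {[15,16],[15,17],[16,18],[13,20]} hit by 16; {[21,22]} hit by 22.
Points: 1, 5, 8, 11, 13, 16, 22 (7 total).

5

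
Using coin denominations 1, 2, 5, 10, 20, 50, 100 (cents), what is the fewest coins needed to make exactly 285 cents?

Greedy: take as many of the largest coin as possible, then repeat with the remainder.
285 − 2×100→85 − 1×50→35 − 1×20→15 − 1×10→5 − 1×5→0
Total coins = 2 + 1 + 1 + 1 + 1 = 6

6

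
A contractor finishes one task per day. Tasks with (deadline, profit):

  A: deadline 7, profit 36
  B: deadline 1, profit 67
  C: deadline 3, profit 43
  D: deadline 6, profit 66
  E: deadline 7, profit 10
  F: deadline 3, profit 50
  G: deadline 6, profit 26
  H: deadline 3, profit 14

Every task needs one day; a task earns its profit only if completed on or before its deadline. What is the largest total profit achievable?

Take jobs in profit order; each goes to the latest open slot no later than its deadline.
By profit: B(d1,67), D(d6,66), F(d3,50), C(d3,43), A(d7,36), G(d6,26), H(d3,14), E(d7,10)
B→slot 1; D→slot 6; F→slot 3; C→slot 2; A→slot 7; G→slot 5; H skipped; E→slot 4.
Profit = 67 + 43 + 50 + 10 + 26 + 66 + 36 = 298

298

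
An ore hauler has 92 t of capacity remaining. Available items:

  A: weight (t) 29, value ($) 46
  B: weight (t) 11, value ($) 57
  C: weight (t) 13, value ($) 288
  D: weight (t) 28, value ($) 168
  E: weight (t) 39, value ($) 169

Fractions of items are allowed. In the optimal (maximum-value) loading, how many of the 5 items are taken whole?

Order: C (288/13=22.15) > D (168/28=6.00) > B (57/11=5.18) > E (169/39=4.33) > A (46/29=1.59)
Fill: take C (13 @ 288) → take D (28 @ 168) → take B (11 @ 57) → take E (39 @ 169) → take 1/29 of A → 1.59; 92/92 used.
4 item(s) taken whole; one partial (take 1/29 of A).

4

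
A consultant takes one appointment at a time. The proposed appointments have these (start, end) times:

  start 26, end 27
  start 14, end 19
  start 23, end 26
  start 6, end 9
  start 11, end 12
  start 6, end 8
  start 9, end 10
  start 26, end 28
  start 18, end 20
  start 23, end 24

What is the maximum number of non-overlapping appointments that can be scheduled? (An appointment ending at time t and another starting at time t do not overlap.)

Order by finish time; keep every interval that doesn't clash with the previous kept one.
Sorted by end: (6,8)  (6,9)  (9,10)  (11,12)  (14,19)  (18,20)  (23,24)  (23,26)  (26,27)  (26,28)
take (6,8); skip (6,9); take (9,10); take (11,12); take (14,19); take (23,24); take (26,27); skip (26,28).
Selected 6 appointments.

6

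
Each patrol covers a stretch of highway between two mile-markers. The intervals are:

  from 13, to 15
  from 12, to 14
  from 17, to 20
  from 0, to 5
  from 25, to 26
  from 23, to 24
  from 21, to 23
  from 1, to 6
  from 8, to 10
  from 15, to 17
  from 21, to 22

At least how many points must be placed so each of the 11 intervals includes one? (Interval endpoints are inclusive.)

By right end: [0,5]  [1,6]  [8,10]  [12,14]  [13,15]  [15,17]  [17,20]  [21,22]  [21,23]  [23,24]  [25,26]
[0,5] uncovered → point at 5; [8,10] uncovered → point at 10; [12,14] uncovered → point at 14; [15,17] uncovered → point at 17; [21,22] uncovered → point at 22; [23,24] uncovered → point at 24; [25,26] uncovered → point at 26.
Points: 5, 10, 14, 17, 22, 24, 26 (7 total).

7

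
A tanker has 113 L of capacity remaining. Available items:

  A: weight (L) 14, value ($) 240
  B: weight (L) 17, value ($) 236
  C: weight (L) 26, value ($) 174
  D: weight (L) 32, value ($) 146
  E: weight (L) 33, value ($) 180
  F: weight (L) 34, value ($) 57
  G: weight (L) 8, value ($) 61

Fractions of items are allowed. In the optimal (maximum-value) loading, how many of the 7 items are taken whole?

Order: A (240/14=17.14) > B (236/17=13.88) > G (61/8=7.62) > C (174/26=6.69) > E (180/33=5.45) > D (146/32=4.56) > F (57/34=1.68)
Fill: take A (14 @ 240) → take B (17 @ 236) → take G (8 @ 61) → take C (26 @ 174) → take E (33 @ 180) → take 15/32 of D → 68.44; 113/113 used.
5 item(s) taken whole; one partial (take 15/32 of D).

5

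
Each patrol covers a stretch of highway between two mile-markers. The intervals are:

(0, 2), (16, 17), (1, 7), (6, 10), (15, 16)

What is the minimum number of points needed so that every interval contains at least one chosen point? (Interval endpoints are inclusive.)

3

Process intervals by earliest right end; each time one isn't hit yet, stab at its right endpoint.
Sorted: [0,2] [1,7] [6,10] [15,16] [16,17]
{[0,2],[1,7]} hit by 2; {[6,10]} hit by 10; {[15,16],[16,17]} hit by 16.
Points: 2, 10, 16 (3 total).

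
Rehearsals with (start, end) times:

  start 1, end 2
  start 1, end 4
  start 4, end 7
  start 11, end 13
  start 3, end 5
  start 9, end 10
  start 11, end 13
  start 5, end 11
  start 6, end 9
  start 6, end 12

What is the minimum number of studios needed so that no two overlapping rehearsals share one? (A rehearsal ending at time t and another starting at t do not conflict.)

Events (time:±→running): 1:+→1 1:+→2 2:-→1 3:+→2 4:-→1 4:+→2 5:-→1 5:+→2 6:+→3 6:+→4 … peak 4.

4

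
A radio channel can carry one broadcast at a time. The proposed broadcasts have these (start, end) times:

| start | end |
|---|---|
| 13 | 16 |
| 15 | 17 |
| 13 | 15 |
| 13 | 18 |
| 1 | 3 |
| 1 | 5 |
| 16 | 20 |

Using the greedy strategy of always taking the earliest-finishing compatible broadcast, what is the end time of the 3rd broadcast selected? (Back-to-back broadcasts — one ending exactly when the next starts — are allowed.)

Order by finish time; keep every interval that doesn't clash with the previous kept one.
By end time: (1,3), (1,5), (13,15), (13,16), (15,17), (13,18), (16,20).
Pick (1,3); next start ≥ 3 → (13,15); next start ≥ 15 → (15,17).
Selected: (1,3) (13,15) (15,17)

17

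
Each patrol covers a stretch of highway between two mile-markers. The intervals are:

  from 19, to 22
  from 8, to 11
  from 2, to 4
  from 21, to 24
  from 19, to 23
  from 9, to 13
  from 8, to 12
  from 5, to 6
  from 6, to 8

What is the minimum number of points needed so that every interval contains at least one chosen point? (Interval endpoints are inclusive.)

Sort by right endpoint; whenever an interval is uncovered, place a point at its right end.
Sorted: [2,4] [5,6] [6,8] [8,11] [8,12] [9,13] [19,22] [19,23] [21,24]
{[2,4]} hit by 4; {[5,6],[6,8]} hit by 6; {[8,11],[8,12],[9,13]} hit by 11; {[19,22],[19,23],[21,24]} hit by 22.
Points: 4, 6, 11, 22 (4 total).

4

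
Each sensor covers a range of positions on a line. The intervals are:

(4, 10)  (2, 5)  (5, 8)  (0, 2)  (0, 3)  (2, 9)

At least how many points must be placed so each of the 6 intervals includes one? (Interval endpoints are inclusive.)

2

By right end: [0,2]  [0,3]  [2,5]  [5,8]  [2,9]  [4,10]
[0,2] uncovered → point at 2; [5,8] uncovered → point at 8.
Points: 2, 8 (2 total).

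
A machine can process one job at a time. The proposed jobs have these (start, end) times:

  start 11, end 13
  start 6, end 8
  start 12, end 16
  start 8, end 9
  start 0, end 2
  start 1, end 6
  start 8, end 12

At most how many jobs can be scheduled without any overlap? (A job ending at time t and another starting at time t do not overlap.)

Order by finish time; keep every interval that doesn't clash with the previous kept one.
By end time: (0,2), (1,6), (6,8), (8,9), (8,12), (11,13), (12,16).
Pick (0,2); next start ≥ 2 → (6,8); next start ≥ 8 → (8,9); next start ≥ 9 → (11,13).
Selected 4 jobs.

4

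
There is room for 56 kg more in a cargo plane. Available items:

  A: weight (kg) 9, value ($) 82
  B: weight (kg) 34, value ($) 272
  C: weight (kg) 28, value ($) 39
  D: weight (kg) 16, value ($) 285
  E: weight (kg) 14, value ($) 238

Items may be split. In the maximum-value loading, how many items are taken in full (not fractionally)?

Sort by value per unit weight and fill in that order.
Ratios (sorted): D 17.81, E 17.00, A 9.11, B 8.00, C 1.39
take D (16 @ 285); take E (14 @ 238); take A (9 @ 82); take 17/34 of B → 136.00. Capacity used 56/56.
3 item(s) taken whole; one partial (take 17/34 of B).

3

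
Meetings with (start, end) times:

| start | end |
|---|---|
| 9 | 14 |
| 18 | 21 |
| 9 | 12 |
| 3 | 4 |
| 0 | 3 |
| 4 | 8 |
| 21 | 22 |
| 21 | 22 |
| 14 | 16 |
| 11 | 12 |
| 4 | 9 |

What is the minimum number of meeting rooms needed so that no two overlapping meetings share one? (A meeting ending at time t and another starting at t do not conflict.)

The answer is the maximum number of intervals overlapping at any instant.
starts: [0, 3, 4, 4, 9, 9, 11, 14, 18, 21, 21]
ends:   [3, 4, 8, 9, 12, 12, 14, 16, 21, 22, 22]
s0→1 e3→0 s3→1 e4→0 s4→1 s4→2 e8→1 e9→0 s9→1 s9→2 s11→3  — peak 3.

3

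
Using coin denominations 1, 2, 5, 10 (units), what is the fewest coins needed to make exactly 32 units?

4

32 − 3×10→2 − 1×2→0
Total coins = 3 + 1 = 4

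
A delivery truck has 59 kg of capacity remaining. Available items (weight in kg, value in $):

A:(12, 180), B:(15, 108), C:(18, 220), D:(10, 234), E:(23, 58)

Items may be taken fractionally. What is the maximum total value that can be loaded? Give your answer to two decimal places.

Greedy by value/weight ratio, highest first.
Ratios (sorted): D 23.40, A 15.00, C 12.22, B 7.20, E 2.52
take D (10 @ 234); take A (12 @ 180); take C (18 @ 220); take B (15 @ 108); take 4/23 of E → 10.09. Capacity used 59/59.
Total value = 752.09

752.09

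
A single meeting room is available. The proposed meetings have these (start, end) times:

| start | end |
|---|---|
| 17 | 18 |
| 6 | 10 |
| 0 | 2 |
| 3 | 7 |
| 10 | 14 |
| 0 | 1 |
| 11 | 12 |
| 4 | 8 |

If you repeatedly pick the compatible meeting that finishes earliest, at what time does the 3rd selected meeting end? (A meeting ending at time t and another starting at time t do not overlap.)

12

Sorted by end: (0,1)  (0,2)  (3,7)  (4,8)  (6,10)  (11,12)  (10,14)  (17,18)
take (0,1); take (3,7); skip (4,8); skip (6,10); take (11,12); skip (10,14); take (17,18).
Selected: (0,1) (3,7) (11,12) (17,18)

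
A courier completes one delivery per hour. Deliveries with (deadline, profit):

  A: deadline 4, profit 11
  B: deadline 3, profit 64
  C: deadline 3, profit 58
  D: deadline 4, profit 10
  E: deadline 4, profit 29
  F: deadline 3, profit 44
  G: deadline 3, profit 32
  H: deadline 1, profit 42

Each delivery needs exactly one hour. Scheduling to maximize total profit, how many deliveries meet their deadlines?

4

Profit order: B=64 C=58 F=44 H=42 G=32 E=29 A=11 D=10
Assign: B→slot 3, C→slot 2, F→slot 1, H skipped, G skipped, E→slot 4, A skipped, D skipped.
Slots: [1:F] [2:C] [3:B] [4:E]
4 of 8 scheduled.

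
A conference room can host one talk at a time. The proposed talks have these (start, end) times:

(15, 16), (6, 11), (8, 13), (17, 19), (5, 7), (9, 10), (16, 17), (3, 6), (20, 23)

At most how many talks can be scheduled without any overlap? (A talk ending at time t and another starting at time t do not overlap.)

6

Sort by end time and greedily take each interval whose start is ≥ the last chosen end.
Sorted by end: (3,6)  (5,7)  (9,10)  (6,11)  (8,13)  (15,16)  (16,17)  (17,19)  (20,23)
take (3,6); take (9,10); skip (6,11); take (15,16); take (16,17); take (17,19); take (20,23).
Selected 6 talks.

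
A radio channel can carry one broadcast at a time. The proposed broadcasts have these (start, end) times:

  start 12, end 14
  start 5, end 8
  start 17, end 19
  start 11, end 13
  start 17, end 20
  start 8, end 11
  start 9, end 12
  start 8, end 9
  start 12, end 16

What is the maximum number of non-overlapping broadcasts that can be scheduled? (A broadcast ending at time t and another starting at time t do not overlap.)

5

Sorted by end: (5,8)  (8,9)  (8,11)  (9,12)  (11,13)  (12,14)  (12,16)  (17,19)  (17,20)
take (5,8); take (8,9); take (9,12); skip (11,13); take (12,14); skip (12,16); take (17,19).
Selected 5 broadcasts.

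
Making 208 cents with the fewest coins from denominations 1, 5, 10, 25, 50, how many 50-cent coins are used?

4

Use the largest denomination that fits, subtract, and repeat.
208 − 4×50→8 − 1×5→3 − 3×1→0
Count of 50: 4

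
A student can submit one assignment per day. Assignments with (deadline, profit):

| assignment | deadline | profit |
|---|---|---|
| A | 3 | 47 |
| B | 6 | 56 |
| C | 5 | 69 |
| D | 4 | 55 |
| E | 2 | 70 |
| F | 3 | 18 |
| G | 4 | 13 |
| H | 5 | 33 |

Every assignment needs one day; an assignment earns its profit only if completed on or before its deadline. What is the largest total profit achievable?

330

By profit: E(d2,70), C(d5,69), B(d6,56), D(d4,55), A(d3,47), H(d5,33), F(d3,18), G(d4,13)
E→slot 2; C→slot 5; B→slot 6; D→slot 4; A→slot 3; H→slot 1; F skipped; G skipped.
Profit = 33 + 70 + 47 + 55 + 69 + 56 = 330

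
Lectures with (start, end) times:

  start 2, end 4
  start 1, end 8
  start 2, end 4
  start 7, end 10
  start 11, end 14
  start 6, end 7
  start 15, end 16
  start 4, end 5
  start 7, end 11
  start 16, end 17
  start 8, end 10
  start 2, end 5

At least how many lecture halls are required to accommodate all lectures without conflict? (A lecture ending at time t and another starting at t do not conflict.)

Count concurrent intervals with a sweep; the peak is the room count.
starts: [1, 2, 2, 2, 4, 6, 7, 7, 8, 11, 15, 16]
ends:   [4, 4, 5, 5, 7, 8, 10, 10, 11, 14, 16, 17]
s1→1 s2→2 s2→3 s2→4  — peak 4.

4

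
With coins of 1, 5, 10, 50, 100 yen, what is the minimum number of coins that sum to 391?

9

Greedy: take as many of the largest coin as possible, then repeat with the remainder.
391 − 3×100→91 − 1×50→41 − 4×10→1 − 1×1→0
Total coins = 3 + 1 + 4 + 1 = 9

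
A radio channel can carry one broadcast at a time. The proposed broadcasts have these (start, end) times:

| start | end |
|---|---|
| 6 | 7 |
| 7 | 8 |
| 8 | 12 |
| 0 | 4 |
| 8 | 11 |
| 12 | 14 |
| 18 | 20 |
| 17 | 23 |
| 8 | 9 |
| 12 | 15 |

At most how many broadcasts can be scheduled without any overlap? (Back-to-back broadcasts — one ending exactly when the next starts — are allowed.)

6

Greedy by earliest finish: after sorting by end time, pick each interval compatible with the last pick.
By end time: (0,4), (6,7), (7,8), (8,9), (8,11), (8,12), (12,14), (12,15), (18,20), (17,23).
Pick (0,4); next start ≥ 4 → (6,7); next start ≥ 7 → (7,8); next start ≥ 8 → (8,9); next start ≥ 9 → (12,14); next start ≥ 14 → (18,20).
Selected 6 broadcasts.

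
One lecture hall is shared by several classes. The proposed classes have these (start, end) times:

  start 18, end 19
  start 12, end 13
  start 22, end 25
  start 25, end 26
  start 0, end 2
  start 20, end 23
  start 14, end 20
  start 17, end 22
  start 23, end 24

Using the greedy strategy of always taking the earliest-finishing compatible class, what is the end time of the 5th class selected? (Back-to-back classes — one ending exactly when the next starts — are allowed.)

24

Sorted by end: (0,2)  (12,13)  (18,19)  (14,20)  (17,22)  (20,23)  (23,24)  (22,25)  (25,26)
take (0,2); take (12,13); take (18,19); skip (17,22); take (20,23); take (23,24); skip (22,25); take (25,26).
Selected: (0,2) (12,13) (18,19) (20,23) (23,24) (25,26)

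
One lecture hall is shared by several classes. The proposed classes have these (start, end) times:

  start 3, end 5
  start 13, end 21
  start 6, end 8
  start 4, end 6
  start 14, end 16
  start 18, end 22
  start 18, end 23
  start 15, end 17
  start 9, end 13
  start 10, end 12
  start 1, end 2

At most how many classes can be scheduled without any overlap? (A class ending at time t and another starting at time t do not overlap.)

6

By end time: (1,2), (3,5), (4,6), (6,8), (10,12), (9,13), (14,16), (15,17), (13,21), (18,22), (18,23).
Pick (1,2); next start ≥ 2 → (3,5); next start ≥ 5 → (6,8); next start ≥ 8 → (10,12); next start ≥ 12 → (14,16); next start ≥ 16 → (18,22).
Selected 6 classes.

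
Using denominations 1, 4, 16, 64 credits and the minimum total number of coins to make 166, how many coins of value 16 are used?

Use the largest denomination that fits, subtract, and repeat.
166 − 2×64→38 − 2×16→6 − 1×4→2 − 2×1→0
Count of 16: 2

2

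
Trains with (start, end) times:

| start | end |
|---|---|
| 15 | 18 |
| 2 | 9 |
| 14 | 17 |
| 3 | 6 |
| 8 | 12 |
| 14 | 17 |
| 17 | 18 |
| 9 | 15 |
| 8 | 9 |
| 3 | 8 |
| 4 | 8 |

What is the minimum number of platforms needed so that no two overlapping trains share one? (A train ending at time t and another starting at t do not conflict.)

Count concurrent intervals with a sweep; the peak is the room count.
Events (time:±→running): 2:+→1 3:+→2 3:+→3 4:+→4 … peak 4.

4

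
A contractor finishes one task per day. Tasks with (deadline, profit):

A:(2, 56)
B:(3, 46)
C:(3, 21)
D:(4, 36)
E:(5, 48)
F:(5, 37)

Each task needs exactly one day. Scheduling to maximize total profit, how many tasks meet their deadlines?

5

By profit: A(d2,56), E(d5,48), B(d3,46), F(d5,37), D(d4,36), C(d3,21)
A→slot 2; E→slot 5; B→slot 3; F→slot 4; D→slot 1; C skipped.
5 of 6 scheduled.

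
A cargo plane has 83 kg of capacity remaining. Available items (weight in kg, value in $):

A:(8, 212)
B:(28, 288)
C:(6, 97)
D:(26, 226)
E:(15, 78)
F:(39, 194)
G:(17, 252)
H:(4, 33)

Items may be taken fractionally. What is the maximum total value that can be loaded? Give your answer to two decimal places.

Sort by value per unit weight and fill in that order.
Order: A (212/8=26.50) > C (97/6=16.17) > G (252/17=14.82) > B (288/28=10.29) > D (226/26=8.69) > H (33/4=8.25) > E (78/15=5.20) > F (194/39=4.97)
Fill: take A (8 @ 212) → take C (6 @ 97) → take G (17 @ 252) → take B (28 @ 288) → take 24/26 of D → 208.62; 83/83 used.
Total value = 1057.62

1057.62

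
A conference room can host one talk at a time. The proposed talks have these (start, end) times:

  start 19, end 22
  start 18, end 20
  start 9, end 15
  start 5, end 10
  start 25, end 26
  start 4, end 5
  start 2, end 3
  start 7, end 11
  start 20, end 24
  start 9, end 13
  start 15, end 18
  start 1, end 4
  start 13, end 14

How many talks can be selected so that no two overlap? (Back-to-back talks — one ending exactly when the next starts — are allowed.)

8

Greedy by earliest finish: after sorting by end time, pick each interval compatible with the last pick.
By end time: (2,3), (1,4), (4,5), (5,10), (7,11), (9,13), (13,14), (9,15), (15,18), (18,20), (19,22), (20,24), (25,26).
Pick (2,3); next start ≥ 3 → (4,5); next start ≥ 5 → (5,10); next start ≥ 10 → (13,14); next start ≥ 14 → (15,18); next start ≥ 18 → (18,20); next start ≥ 20 → (20,24); next start ≥ 24 → (25,26).
Selected 8 talks.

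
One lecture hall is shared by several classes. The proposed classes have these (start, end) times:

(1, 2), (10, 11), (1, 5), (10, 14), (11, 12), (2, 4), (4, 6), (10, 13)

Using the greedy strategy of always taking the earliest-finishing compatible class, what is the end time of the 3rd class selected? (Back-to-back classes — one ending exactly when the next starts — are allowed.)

Order by finish time; keep every interval that doesn't clash with the previous kept one.
By end time: (1,2), (2,4), (1,5), (4,6), (10,11), (11,12), (10,13), (10,14).
Pick (1,2); next start ≥ 2 → (2,4); next start ≥ 4 → (4,6); next start ≥ 6 → (10,11); next start ≥ 11 → (11,12).
Selected: (1,2) (2,4) (4,6) (10,11) (11,12)

6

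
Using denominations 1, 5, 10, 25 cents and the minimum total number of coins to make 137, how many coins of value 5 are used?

137 = 5×25 + 1×10 + 2×1
Count of 5: 0

0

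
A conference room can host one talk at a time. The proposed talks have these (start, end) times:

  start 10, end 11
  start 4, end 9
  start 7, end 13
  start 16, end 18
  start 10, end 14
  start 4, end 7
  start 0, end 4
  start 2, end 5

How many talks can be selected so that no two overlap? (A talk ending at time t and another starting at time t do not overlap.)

By end time: (0,4), (2,5), (4,7), (4,9), (10,11), (7,13), (10,14), (16,18).
Pick (0,4); next start ≥ 4 → (4,7); next start ≥ 7 → (10,11); next start ≥ 11 → (16,18).
Selected 4 talks.

4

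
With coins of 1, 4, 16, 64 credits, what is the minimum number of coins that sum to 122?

122 = 1×64 + 3×16 + 2×4 + 2×1
Total coins = 1 + 3 + 2 + 2 = 8

8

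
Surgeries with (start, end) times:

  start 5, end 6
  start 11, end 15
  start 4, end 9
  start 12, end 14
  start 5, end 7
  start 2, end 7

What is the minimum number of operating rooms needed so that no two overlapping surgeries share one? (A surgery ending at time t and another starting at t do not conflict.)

4

Events (time:±→running): 2:+→1 4:+→2 5:+→3 5:+→4 … peak 4.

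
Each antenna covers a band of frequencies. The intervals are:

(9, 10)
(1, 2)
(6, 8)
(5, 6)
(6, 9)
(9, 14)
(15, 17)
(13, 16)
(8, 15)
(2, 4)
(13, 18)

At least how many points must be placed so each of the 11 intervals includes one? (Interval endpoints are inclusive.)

Sorted: [1,2] [2,4] [5,6] [6,8] [6,9] [9,10] [9,14] [8,15] [13,16] [15,17] [13,18]
{[1,2],[2,4]} hit by 2; {[5,6],[6,8],[6,9]} hit by 6; {[9,10],[9,14],[8,15]} hit by 10; {[13,16],[15,17],[13,18]} hit by 16.
Points: 2, 6, 10, 16 (4 total).

4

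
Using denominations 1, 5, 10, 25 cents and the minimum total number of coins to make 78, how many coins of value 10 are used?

Use the largest denomination that fits, subtract, and repeat.
78 = 3×25 + 3×1
Count of 10: 0

0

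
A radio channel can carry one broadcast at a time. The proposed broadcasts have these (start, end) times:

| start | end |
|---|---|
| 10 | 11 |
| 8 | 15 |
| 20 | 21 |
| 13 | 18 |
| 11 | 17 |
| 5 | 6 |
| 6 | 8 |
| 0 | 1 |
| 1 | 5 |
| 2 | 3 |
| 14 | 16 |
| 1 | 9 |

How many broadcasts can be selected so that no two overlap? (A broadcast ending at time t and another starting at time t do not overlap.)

Sort by end time and greedily take each interval whose start is ≥ the last chosen end.
By end time: (0,1), (2,3), (1,5), (5,6), (6,8), (1,9), (10,11), (8,15), (14,16), (11,17), (13,18), (20,21).
Pick (0,1); next start ≥ 1 → (2,3); next start ≥ 3 → (5,6); next start ≥ 6 → (6,8); next start ≥ 8 → (10,11); next start ≥ 11 → (14,16); next start ≥ 16 → (20,21).
Selected 7 broadcasts.

7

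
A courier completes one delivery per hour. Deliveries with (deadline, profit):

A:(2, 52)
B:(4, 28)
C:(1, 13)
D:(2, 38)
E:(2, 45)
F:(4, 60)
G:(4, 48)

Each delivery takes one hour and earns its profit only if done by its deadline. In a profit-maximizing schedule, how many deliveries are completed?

4

Take jobs in profit order; each goes to the latest open slot no later than its deadline.
Profit order: F=60 A=52 G=48 E=45 D=38 B=28 C=13
Assign: F→slot 4, A→slot 2, G→slot 3, E→slot 1, D skipped, B skipped, C skipped.
Slots: [1:E] [2:A] [3:G] [4:F]
4 of 7 scheduled.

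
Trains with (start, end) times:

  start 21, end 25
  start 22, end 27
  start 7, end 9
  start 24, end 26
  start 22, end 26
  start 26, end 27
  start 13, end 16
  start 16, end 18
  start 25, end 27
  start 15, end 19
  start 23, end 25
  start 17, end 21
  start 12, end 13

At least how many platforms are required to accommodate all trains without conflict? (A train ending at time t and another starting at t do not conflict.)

5

starts: [7, 12, 13, 15, 16, 17, 21, 22, 22, 23, 24, 25, 26]
ends:   [9, 13, 16, 18, 19, 21, 25, 25, 26, 26, 27, 27, 27]
s7→1 e9→0 s12→1 e13→0 s13→1 s15→2 e16→1 s16→2 s17→3 e18→2 e19→1 e21→0 s21→1 s22→2 s22→3 s23→4 s24→5  — peak 5.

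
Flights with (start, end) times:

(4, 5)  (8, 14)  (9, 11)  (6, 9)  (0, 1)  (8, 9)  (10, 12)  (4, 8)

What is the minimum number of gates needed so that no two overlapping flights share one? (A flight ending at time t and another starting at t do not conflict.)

3

starts: [0, 4, 4, 6, 8, 8, 9, 10]
ends:   [1, 5, 8, 9, 9, 11, 12, 14]
s0→1 e1→0 s4→1 s4→2 e5→1 s6→2 e8→1 s8→2 s8→3  — peak 3.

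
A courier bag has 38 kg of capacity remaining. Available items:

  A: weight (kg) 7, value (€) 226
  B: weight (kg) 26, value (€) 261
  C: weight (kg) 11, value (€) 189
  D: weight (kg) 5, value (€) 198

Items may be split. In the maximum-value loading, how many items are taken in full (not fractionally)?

3

Order: D (198/5=39.60) > A (226/7=32.29) > C (189/11=17.18) > B (261/26=10.04)
Fill: take D (5 @ 198) → take A (7 @ 226) → take C (11 @ 189) → take 15/26 of B → 150.58; 38/38 used.
3 item(s) taken whole; one partial (take 15/26 of B).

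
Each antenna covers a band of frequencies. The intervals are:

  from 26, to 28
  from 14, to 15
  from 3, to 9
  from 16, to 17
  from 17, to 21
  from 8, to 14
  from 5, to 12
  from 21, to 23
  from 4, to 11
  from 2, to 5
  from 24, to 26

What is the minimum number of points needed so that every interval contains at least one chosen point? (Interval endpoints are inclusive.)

Sort by right endpoint; whenever an interval is uncovered, place a point at its right end.
Sorted: [2,5] [3,9] [4,11] [5,12] [8,14] [14,15] [16,17] [17,21] [21,23] [24,26] [26,28]
{[2,5],[3,9],[4,11],[5,12]} hit by 5; {[8,14],[14,15]} hit by 14; {[16,17],[17,21]} hit by 17; {[21,23]} hit by 23; {[24,26],[26,28]} hit by 26.
Points: 5, 14, 17, 23, 26 (5 total).

5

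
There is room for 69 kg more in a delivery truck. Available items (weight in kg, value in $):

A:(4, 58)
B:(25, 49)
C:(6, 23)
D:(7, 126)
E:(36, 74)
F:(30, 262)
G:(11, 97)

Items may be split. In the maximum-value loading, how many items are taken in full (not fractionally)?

Ratios (sorted): D 18.00, A 14.50, G 8.82, F 8.73, C 3.83, E 2.06, B 1.96
take D (7 @ 126); take A (4 @ 58); take G (11 @ 97); take F (30 @ 262); take C (6 @ 23); take 11/36 of E → 22.61. Capacity used 69/69.
5 item(s) taken whole; one partial (take 11/36 of E).

5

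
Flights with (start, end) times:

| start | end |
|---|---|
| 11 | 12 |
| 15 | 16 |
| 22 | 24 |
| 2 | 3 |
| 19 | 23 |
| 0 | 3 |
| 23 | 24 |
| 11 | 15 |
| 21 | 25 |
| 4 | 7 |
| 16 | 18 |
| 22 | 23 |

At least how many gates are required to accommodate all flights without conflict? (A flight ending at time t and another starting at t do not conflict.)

Count concurrent intervals with a sweep; the peak is the room count.
Events (time:±→running): 0:+→1 2:+→2 3:-→1 3:-→0 4:+→1 7:-→0 11:+→1 11:+→2 12:-→1 15:-→0 15:+→1 16:-→0 16:+→1 18:-→0 19:+→1 21:+→2 22:+→3 22:+→4 … peak 4.

4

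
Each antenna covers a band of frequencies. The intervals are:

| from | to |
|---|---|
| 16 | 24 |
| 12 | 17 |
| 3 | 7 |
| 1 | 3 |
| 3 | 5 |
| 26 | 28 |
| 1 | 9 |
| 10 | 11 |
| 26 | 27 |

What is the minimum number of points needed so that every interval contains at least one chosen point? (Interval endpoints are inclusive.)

By right end: [1,3]  [3,5]  [3,7]  [1,9]  [10,11]  [12,17]  [16,24]  [26,27]  [26,28]
[1,3] uncovered → point at 3; [10,11] uncovered → point at 11; [12,17] uncovered → point at 17; [26,27] uncovered → point at 27.
Points: 3, 11, 17, 27 (4 total).

4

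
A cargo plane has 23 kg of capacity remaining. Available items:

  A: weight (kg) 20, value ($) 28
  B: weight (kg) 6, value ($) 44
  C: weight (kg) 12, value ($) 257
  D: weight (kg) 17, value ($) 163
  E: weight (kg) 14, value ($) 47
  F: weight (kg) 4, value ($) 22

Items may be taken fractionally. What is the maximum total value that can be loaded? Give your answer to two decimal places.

362.47

Greedy by value/weight ratio, highest first.
Order: C (257/12=21.42) > D (163/17=9.59) > B (44/6=7.33) > F (22/4=5.50) > E (47/14=3.36) > A (28/20=1.40)
Fill: take C (12 @ 257) → take 11/17 of D → 105.47; 23/23 used.
Total value = 362.47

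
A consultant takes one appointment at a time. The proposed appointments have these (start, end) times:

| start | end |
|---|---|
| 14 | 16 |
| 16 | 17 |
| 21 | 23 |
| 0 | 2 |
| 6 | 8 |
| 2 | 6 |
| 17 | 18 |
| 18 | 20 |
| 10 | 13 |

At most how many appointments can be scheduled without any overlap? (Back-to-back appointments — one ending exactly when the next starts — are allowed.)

By end time: (0,2), (2,6), (6,8), (10,13), (14,16), (16,17), (17,18), (18,20), (21,23).
Pick (0,2); next start ≥ 2 → (2,6); next start ≥ 6 → (6,8); next start ≥ 8 → (10,13); next start ≥ 13 → (14,16); next start ≥ 16 → (16,17); next start ≥ 17 → (17,18); next start ≥ 18 → (18,20); next start ≥ 20 → (21,23).
Selected 9 appointments.

9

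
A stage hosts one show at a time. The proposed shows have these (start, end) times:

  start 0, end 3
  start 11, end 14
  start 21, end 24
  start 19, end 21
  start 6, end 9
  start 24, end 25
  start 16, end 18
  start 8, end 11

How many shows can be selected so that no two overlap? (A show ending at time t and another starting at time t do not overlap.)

7

By end time: (0,3), (6,9), (8,11), (11,14), (16,18), (19,21), (21,24), (24,25).
Pick (0,3); next start ≥ 3 → (6,9); next start ≥ 9 → (11,14); next start ≥ 14 → (16,18); next start ≥ 18 → (19,21); next start ≥ 21 → (21,24); next start ≥ 24 → (24,25).
Selected 7 shows.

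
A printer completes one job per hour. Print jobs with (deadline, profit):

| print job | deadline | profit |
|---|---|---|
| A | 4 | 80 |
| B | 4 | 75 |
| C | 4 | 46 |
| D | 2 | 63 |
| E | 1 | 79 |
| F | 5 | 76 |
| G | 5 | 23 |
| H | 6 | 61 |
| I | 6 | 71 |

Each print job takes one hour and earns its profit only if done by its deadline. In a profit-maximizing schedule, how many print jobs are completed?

6

By profit: A(d4,80), E(d1,79), F(d5,76), B(d4,75), I(d6,71), D(d2,63), H(d6,61), C(d4,46), G(d5,23)
A→slot 4; E→slot 1; F→slot 5; B→slot 3; I→slot 6; D→slot 2; H skipped; C skipped; G skipped.
6 of 9 scheduled.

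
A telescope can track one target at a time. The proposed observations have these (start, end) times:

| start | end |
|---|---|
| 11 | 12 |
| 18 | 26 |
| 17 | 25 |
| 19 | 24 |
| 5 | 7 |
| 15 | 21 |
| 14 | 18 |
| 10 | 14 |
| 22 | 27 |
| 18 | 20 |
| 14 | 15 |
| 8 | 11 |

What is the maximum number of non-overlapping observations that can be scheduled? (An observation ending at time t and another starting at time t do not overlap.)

6

By end time: (5,7), (8,11), (11,12), (10,14), (14,15), (14,18), (18,20), (15,21), (19,24), (17,25), (18,26), (22,27).
Pick (5,7); next start ≥ 7 → (8,11); next start ≥ 11 → (11,12); next start ≥ 12 → (14,15); next start ≥ 15 → (18,20); next start ≥ 20 → (22,27).
Selected 6 observations.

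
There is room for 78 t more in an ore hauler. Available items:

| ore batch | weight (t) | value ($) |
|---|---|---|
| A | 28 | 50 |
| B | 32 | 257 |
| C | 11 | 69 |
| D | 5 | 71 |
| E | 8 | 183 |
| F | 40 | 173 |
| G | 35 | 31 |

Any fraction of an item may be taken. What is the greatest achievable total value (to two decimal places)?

675.15

Order: E (183/8=22.88) > D (71/5=14.20) > B (257/32=8.03) > C (69/11=6.27) > F (173/40=4.33) > A (50/28=1.79) > G (31/35=0.89)
Fill: take E (8 @ 183) → take D (5 @ 71) → take B (32 @ 257) → take C (11 @ 69) → take 22/40 of F → 95.15; 78/78 used.
Total value = 675.15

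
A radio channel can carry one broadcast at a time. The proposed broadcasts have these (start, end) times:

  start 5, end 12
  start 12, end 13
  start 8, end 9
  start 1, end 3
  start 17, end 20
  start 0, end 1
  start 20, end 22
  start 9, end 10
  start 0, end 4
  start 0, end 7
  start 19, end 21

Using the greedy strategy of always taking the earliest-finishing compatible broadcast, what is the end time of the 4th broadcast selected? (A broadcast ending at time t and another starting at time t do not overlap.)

10

Order by finish time; keep every interval that doesn't clash with the previous kept one.
By end time: (0,1), (1,3), (0,4), (0,7), (8,9), (9,10), (5,12), (12,13), (17,20), (19,21), (20,22).
Pick (0,1); next start ≥ 1 → (1,3); next start ≥ 3 → (8,9); next start ≥ 9 → (9,10); next start ≥ 10 → (12,13); next start ≥ 13 → (17,20); next start ≥ 20 → (20,22).
Selected: (0,1) (1,3) (8,9) (9,10) (12,13) (17,20) (20,22)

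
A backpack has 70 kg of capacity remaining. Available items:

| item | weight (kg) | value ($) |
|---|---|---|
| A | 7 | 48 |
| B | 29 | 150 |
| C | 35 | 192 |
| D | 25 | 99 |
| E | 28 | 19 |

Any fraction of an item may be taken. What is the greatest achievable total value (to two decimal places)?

Sort by value per unit weight and fill in that order.
Order: A (48/7=6.86) > C (192/35=5.49) > B (150/29=5.17) > D (99/25=3.96) > E (19/28=0.68)
Fill: take A (7 @ 48) → take C (35 @ 192) → take 28/29 of B → 144.83; 70/70 used.
Total value = 384.83

384.83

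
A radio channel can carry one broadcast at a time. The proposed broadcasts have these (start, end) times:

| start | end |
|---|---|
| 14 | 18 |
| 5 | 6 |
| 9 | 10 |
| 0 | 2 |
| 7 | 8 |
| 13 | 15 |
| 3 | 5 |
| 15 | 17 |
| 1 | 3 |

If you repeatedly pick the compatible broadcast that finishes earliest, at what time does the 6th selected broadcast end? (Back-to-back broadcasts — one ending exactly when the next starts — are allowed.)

15

Sorted by end: (0,2)  (1,3)  (3,5)  (5,6)  (7,8)  (9,10)  (13,15)  (15,17)  (14,18)
take (0,2); take (3,5); take (5,6); take (7,8); take (9,10); take (13,15); take (15,17).
Selected: (0,2) (3,5) (5,6) (7,8) (9,10) (13,15) (15,17)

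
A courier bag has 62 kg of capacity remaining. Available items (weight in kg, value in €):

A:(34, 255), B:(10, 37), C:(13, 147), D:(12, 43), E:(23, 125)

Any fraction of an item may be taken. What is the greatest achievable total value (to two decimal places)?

Sort by value per unit weight and fill in that order.
Ratios (sorted): C 11.31, A 7.50, E 5.43, B 3.70, D 3.58
take C (13 @ 147); take A (34 @ 255); take 15/23 of E → 81.52. Capacity used 62/62.
Total value = 483.52

483.52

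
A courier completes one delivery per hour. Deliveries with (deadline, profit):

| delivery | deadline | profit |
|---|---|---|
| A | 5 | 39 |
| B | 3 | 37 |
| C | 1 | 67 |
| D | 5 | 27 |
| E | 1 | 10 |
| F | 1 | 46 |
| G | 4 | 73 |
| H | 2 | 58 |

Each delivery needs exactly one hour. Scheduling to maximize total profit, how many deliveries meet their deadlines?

5

Profit order: G=73 C=67 H=58 F=46 A=39 B=37 D=27 E=10
Assign: G→slot 4, C→slot 1, H→slot 2, F skipped, A→slot 5, B→slot 3, D skipped, E skipped.
Slots: [1:C] [2:H] [3:B] [4:G] [5:A]
5 of 8 scheduled.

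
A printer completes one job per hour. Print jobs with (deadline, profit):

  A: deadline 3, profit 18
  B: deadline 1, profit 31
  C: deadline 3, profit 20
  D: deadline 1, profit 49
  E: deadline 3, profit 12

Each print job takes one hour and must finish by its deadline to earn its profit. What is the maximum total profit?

87

By profit: D(d1,49), B(d1,31), C(d3,20), A(d3,18), E(d3,12)
D→slot 1; B skipped; C→slot 3; A→slot 2; E skipped.
Profit = 49 + 18 + 20 = 87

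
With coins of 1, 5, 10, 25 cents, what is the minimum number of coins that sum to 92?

Greedy: take as many of the largest coin as possible, then repeat with the remainder.
92 − 3×25→17 − 1×10→7 − 1×5→2 − 2×1→0
Total coins = 3 + 1 + 1 + 2 = 7

7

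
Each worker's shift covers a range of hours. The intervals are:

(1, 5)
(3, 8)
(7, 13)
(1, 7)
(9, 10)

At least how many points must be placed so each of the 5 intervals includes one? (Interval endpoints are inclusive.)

By right end: [1,5]  [1,7]  [3,8]  [9,10]  [7,13]
[1,5] uncovered → point at 5; [9,10] uncovered → point at 10.
Points: 5, 10 (2 total).

2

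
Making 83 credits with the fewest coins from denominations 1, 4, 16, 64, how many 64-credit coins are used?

83 − 1×64→19 − 1×16→3 − 3×1→0
Count of 64: 1

1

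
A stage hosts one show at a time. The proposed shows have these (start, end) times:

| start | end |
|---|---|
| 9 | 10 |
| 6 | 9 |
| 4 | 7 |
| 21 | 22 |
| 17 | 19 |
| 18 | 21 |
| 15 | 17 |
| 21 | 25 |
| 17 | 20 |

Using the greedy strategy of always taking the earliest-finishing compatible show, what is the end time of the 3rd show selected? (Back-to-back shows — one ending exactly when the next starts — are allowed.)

Sorted by end: (4,7)  (6,9)  (9,10)  (15,17)  (17,19)  (17,20)  (18,21)  (21,22)  (21,25)
take (4,7); take (9,10); take (15,17); take (17,19); skip (18,21); take (21,22); skip (21,25).
Selected: (4,7) (9,10) (15,17) (17,19) (21,22)

17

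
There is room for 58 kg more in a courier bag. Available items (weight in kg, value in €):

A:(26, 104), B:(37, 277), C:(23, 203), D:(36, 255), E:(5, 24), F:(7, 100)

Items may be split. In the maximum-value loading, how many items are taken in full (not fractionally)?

2

Sort by value per unit weight and fill in that order.
Order: F (100/7=14.29) > C (203/23=8.83) > B (277/37=7.49) > D (255/36=7.08) > E (24/5=4.80) > A (104/26=4.00)
Fill: take F (7 @ 100) → take C (23 @ 203) → take 28/37 of B → 209.62; 58/58 used.
2 item(s) taken whole; one partial (take 28/37 of B).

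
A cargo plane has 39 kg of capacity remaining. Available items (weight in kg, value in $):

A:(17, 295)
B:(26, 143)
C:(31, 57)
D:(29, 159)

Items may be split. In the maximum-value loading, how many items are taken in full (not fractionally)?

1

Greedy by value/weight ratio, highest first.
Ratios (sorted): A 17.35, B 5.50, D 5.48, C 1.84
take A (17 @ 295); take 22/26 of B → 121.00. Capacity used 39/39.
1 item(s) taken whole; one partial (take 22/26 of B).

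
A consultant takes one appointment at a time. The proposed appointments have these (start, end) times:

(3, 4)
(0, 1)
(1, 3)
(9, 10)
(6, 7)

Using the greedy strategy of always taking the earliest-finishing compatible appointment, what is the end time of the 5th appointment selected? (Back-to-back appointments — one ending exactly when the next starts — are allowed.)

10

Sorted by end: (0,1)  (1,3)  (3,4)  (6,7)  (9,10)
take (0,1); take (1,3); take (3,4); take (6,7); take (9,10).
Selected: (0,1) (1,3) (3,4) (6,7) (9,10)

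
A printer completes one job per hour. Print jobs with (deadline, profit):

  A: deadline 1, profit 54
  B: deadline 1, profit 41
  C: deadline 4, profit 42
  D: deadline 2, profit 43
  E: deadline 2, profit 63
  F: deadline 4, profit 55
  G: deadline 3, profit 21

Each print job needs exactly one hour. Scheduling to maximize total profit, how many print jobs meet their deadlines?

4

By profit: E(d2,63), F(d4,55), A(d1,54), D(d2,43), C(d4,42), B(d1,41), G(d3,21)
E→slot 2; F→slot 4; A→slot 1; D skipped; C→slot 3; B skipped; G skipped.
4 of 7 scheduled.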